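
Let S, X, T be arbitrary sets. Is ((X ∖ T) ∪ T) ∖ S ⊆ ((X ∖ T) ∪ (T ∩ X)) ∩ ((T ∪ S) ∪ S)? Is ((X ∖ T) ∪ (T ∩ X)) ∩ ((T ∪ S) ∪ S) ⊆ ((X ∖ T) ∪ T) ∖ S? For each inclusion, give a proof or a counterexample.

Neither inclusion holds.

(⊆) This inclusion fails. Take S = ∅, X = {1}, T = ∅; then 1 ∈ ((X ∖ T) ∪ T) ∖ S but 1 ∉ ((X ∖ T) ∪ (T ∩ X)) ∩ ((T ∪ S) ∪ S).

(⊇) This inclusion fails. Take S = {1}, X = {1}, T = ∅; then 1 ∈ ((X ∖ T) ∪ (T ∩ X)) ∩ ((T ∪ S) ∪ S) but 1 ∉ ((X ∖ T) ∪ T) ∖ S.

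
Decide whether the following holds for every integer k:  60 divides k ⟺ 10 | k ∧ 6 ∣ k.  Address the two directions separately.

The forward direction holds; the converse fails.

(⟸) This fails: take k = 30. Both 10 ∣ 30 and 6 ∣ 30, yet 30 is not a multiple of 60 (since 30 = 0·60 + 30), so 60 ∤ 30.

(⟹) If 60 ∣ k, write k = 60q. Since 60 = 6·10, k = 10·(6q), so 10 ∣ k; and since 60 = 10·6, k = 6·(10q), so 6 ∣ k.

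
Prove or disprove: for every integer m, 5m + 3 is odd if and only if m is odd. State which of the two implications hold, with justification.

(⇒) fails and (⇐) fails.

(⟹) This fails: m = 0 gives 5m + 3 = 3, which is odd, but 0 is even, not odd.

(⟸) This also fails: m = 1 is odd, but 5m + 3 = 8 is even, not odd.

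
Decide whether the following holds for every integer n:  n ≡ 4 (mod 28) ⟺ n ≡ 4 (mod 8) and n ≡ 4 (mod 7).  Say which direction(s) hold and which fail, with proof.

(→) This fails: n = 32 gives 32 ≡ 4 (mod 28) but 32 ≡ 0 (mod 8), so the conjunction on the right does not hold.

(←) Conversely, if n ≡ 4 (mod 8) and n ≡ 4 (mod 7), then by the Chinese remainder theorem n ≡ 4 (mod 56). Since 4 ≡ 4 (mod 28) and 28 ∣ 56, we get n ≡ 4 (mod 28).

The forward direction fails; the converse holds.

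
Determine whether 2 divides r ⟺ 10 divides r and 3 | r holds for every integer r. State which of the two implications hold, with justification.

[⇒] This fails: take r = 2. Certainly 2 ∣ 2, but 10 ∤ 2.

[⇐] Suppose 10 ∣ r and 3 ∣ r. Any common multiple of 10 and 3 is a multiple of their lcm; here gcd(10, 3) = 1, so lcm(10, 3) = 10·3 = 30, so 30 ∣ r. Since 2 ∣ 30, it follows that 2 ∣ r.

The forward direction fails; the converse holds.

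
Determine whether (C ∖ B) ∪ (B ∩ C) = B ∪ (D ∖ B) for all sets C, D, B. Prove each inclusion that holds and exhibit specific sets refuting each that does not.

(⊆) fails and (⊇) fails.

(⟹) This inclusion fails. Take C = {1}, D = ∅, B = ∅; then 1 ∈ (C ∖ B) ∪ (B ∩ C) but 1 ∉ B ∪ (D ∖ B).

(⟸) This inclusion fails. Take C = ∅, D = {1}, B = ∅; then 1 ∈ B ∪ (D ∖ B) but 1 ∉ (C ∖ B) ∪ (B ∩ C).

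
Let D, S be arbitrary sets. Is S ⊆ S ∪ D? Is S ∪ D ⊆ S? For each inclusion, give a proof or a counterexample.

Only the forward inclusion holds.

Reverse inclusion. This inclusion fails. Take D = {1}, S = ∅; then 1 ∈ S ∪ D but 1 ∉ S.

Forward inclusion. Let x ∈ S. Then either x ∈ S and x ∉ D; or x ∈ D ∩ S. In each case x ∈ S ∪ D, so S ⊆ S ∪ D.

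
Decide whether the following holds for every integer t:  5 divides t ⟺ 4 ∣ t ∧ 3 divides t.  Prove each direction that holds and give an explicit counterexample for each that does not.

Both directions fail.

[⇒] This fails: take t = 5. Certainly 5 ∣ 5, but 4 ∤ 5.

[⇐] This fails: take t = 12. Both 4 ∣ 12 and 3 ∣ 12, yet 12 is not a multiple of 5 (since 12 = 2·5 + 2), so 5 ∤ 12.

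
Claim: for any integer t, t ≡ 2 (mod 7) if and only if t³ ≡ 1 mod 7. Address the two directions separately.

Only the forward implication holds.

(→) Suppose t ≡ 2 (mod 7). Write t = 7j + 2. Then (7j + 2)³ = 343j³ + 294j² + 84j + 8 = 7(49j³ + 42j² + 12j + 1) + 1, so t³ ≡ 1 (mod 7).

(←) This fails: take t = 1. Then 1³ = 1 ≡ 1 (mod 7), yet 1 ≡ 1 (mod 7), not 2.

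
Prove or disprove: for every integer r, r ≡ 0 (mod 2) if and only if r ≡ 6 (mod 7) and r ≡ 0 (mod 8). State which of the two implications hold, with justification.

Only the converse holds.

(→) This fails: r = 0 gives 0 ≡ 0 (mod 2) but 0 ≡ 0 (mod 7), so the conjunction on the right does not hold.

(←) Conversely, if r ≡ 6 (mod 7) and r ≡ 0 (mod 8), then by the Chinese remainder theorem r ≡ 48 (mod 56). Since 48 ≡ 0 (mod 2) and 2 ∣ 56, we get r ≡ 0 (mod 2).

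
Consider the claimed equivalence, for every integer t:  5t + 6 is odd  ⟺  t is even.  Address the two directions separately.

(⇒) fails and (⇐) fails.

Forward direction. This fails: t = 7 gives 5t + 6 = 41, which is odd, but 7 is odd, not even.

Converse. This also fails: t = 0 is even, but 5t + 6 = 6 is even, not odd.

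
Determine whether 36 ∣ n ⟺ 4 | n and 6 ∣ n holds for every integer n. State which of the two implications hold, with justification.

[⇒] If 36 ∣ n, write n = 36q. Since 36 = 9·4, n = 4·(9q), so 4 ∣ n; and since 36 = 6·6, n = 6·(6q), so 6 ∣ n.

[⇐] This fails: take n = 12. Both 4 ∣ 12 and 6 ∣ 12, yet 12 is not a multiple of 36 (since 12 = 0·36 + 12), so 36 ∤ 12.

(⇒) holds; (⇐) fails.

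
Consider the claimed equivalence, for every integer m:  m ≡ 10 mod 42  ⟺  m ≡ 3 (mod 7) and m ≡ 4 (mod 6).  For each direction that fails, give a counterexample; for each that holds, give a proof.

The biconditional holds.

(→) Suppose m ≡ 10 (mod 42); write m = 42j + 10. Since 7 ∣ 42, reducing mod 7 gives m ≡ 10 ≡ 3 (mod 7); since 6 ∣ 42, reducing mod 6 gives m ≡ 10 ≡ 4 (mod 6).

(←) Conversely, if m ≡ 3 (mod 7) and m ≡ 4 (mod 6), then by the Chinese remainder theorem m ≡ 10 (mod 42). This is exactly m ≡ 10 (mod 42).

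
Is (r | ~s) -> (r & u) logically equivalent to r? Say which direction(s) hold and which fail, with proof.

Both directions fail.

Forward direction. This fails. Under u = F, r = F, s = T, the left side is true but the right side is false.

Converse. This fails. Under u = F, r = T, s = F, the left side is false but the right side is true.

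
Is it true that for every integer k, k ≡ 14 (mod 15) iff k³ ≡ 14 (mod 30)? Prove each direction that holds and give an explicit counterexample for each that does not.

(←) The residues r modulo 30 with r³ ≡ 14 (mod 30) are exactly {14}, and each is ≡ 14 (mod 15).

(→) This fails: take k = 29. Then 29 ≡ 14 (mod 15), but 29³ = 24389 ≡ 29 (mod 30), not 14.

Only the converse holds.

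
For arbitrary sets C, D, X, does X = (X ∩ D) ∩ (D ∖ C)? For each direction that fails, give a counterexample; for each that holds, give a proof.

Reverse inclusion. Let x ∈ (X ∩ D) ∩ (D ∖ C). Then x ∈ D ∩ X and x ∉ C, from which x ∈ X.

Forward inclusion. This inclusion fails. Take C = ∅, D = ∅, X = {1}; then 1 ∈ X but 1 ∉ (X ∩ D) ∩ (D ∖ C).

Only the reverse inclusion holds.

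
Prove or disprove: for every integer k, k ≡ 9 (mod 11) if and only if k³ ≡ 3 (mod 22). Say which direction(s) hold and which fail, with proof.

Forward direction. This fails: take k = 20. Then 20 ≡ 9 (mod 11), but 20³ = 8000 ≡ 14 (mod 22), not 3.

Converse. The residues r modulo 22 with r³ ≡ 3 (mod 22) are exactly {9}, and each is ≡ 9 (mod 11).

Only the converse holds.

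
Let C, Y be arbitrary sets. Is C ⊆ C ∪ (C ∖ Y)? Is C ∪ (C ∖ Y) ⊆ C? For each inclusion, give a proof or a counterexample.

(⊆) Let x ∈ C. Then either x ∈ C and x ∉ Y; or x ∈ C ∩ Y. In each case x ∈ C ∪ (C ∖ Y), so C ⊆ C ∪ (C ∖ Y).

(⊇) Let x ∈ C ∪ (C ∖ Y). Then either x ∈ C and x ∉ Y; or x ∈ C ∩ Y. In each case x ∈ C, so C ∪ (C ∖ Y) ⊆ C.

The two sets are equal.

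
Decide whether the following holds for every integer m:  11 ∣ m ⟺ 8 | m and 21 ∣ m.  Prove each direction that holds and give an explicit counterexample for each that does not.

Neither direction holds.

(⟹) This fails: take m = 11. Certainly 11 ∣ 11, but 8 ∤ 11.

(⟸) This fails: take m = 168. Both 8 ∣ 168 and 21 ∣ 168, yet 168 is not a multiple of 11 (since 168 = 15·11 + 3), so 11 ∤ 168.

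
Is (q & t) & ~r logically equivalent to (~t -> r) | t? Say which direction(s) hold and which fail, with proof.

The forward direction holds; the converse fails.

Forward direction. Assume the antecedent. If r is true, the antecedent cannot hold. If r is false, the antecedent forces (r = F, t = T, q = T), and (~t -> r) | t holds there. Either way (~t -> r) | t holds.

Converse. This fails. Under r = T, t = F, q = F, the left side is false but the right side is true.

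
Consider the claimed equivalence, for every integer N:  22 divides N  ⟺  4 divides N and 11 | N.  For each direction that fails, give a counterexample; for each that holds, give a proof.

[⇒] This fails: take N = 22. Certainly 22 ∣ 22, but 4 ∤ 22.

[⇐] Suppose 4 ∣ N and 11 ∣ N. Any common multiple of 4 and 11 is a multiple of their lcm; here gcd(4, 11) = 1, so lcm(4, 11) = 4·11 = 44, so 44 ∣ N. Since 22 ∣ 44, it follows that 22 ∣ N.

(⇒) fails; (⇐) holds.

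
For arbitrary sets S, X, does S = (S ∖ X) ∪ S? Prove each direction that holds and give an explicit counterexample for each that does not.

(⊆) Let x ∈ S. Then either x ∈ S and x ∉ X; or x ∈ S ∩ X. In each case x ∈ (S ∖ X) ∪ S, so S ⊆ (S ∖ X) ∪ S.

(⊇) Let x ∈ (S ∖ X) ∪ S. Then either x ∈ S and x ∉ X; or x ∈ S ∩ X. In each case x ∈ S, so (S ∖ X) ∪ S ⊆ S.

The two sets are equal.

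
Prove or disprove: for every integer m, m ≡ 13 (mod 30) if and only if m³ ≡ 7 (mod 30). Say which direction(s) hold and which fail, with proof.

(⇒) Suppose m ≡ 13 (mod 30). Write m = 30j + 13. Then (30j + 13)³ = 27000j³ + 35100j² + 15210j + 2197 = 30(900j³ + 1170j² + 507j + 73) + 7, so m³ ≡ 7 (mod 30).

(⇐) Conversely, suppose m³ ≡ 7 (mod 30). The only residue r in {0, …, 29} with r³ ≡ 7 (mod 30) is r = 13, so m ≡ 13 (mod 30).

Both implications hold.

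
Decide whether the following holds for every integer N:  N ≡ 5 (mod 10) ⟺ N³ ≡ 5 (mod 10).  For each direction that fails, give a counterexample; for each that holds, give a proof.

[⇒] Suppose N ≡ 5 (mod 10). Write N = 10j + 5. Then (10j + 5)³ = 1000j³ + 1500j² + 750j + 125 = 10(100j³ + 150j² + 75j + 12) + 5, so N³ ≡ 5 (mod 10).

[⇐] For the converse, argue contrapositively. If N ≢ 5 (mod 10), then N is congruent to one of 0, 1, 2, 3, 4, 6, 7, 8, 9 modulo 10, and these give N³ ≡ 0, 1, 8, 7, 4, 6, 3, 2, 9 respectively — never 5.

Both directions hold.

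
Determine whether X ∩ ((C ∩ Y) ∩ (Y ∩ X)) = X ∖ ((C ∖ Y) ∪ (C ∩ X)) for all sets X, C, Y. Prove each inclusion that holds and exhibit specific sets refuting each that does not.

(⟹) This inclusion fails. Take X = {1}, C = {1}, Y = {1}; then 1 ∈ X ∩ ((C ∩ Y) ∩ (Y ∩ X)) but 1 ∉ X ∖ ((C ∖ Y) ∪ (C ∩ X)).

(⟸) This inclusion fails. Take X = {1}, C = ∅, Y = ∅; then 1 ∈ X ∖ ((C ∖ Y) ∪ (C ∩ X)) but 1 ∉ X ∩ ((C ∩ Y) ∩ (Y ∩ X)).

Both inclusions fail.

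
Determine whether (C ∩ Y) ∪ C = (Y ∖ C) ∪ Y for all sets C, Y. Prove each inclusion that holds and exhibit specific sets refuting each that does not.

Both inclusions fail.

Forward inclusion. This inclusion fails. Take C = {1}, Y = ∅; then 1 ∈ (C ∩ Y) ∪ C but 1 ∉ (Y ∖ C) ∪ Y.

Reverse inclusion. This inclusion fails. Take C = ∅, Y = {1}; then 1 ∈ (Y ∖ C) ∪ Y but 1 ∉ (C ∩ Y) ∪ C.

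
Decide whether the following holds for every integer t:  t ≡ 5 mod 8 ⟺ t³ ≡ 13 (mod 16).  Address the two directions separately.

Not equivalent: only (⇐) holds.

[⇐] The residues r modulo 16 with r³ ≡ 13 (mod 16) are exactly {5}, and each is ≡ 5 (mod 8).

[⇒] This fails: take t = 13. Then 13 ≡ 5 (mod 8), but 13³ = 2197 ≡ 5 (mod 16), not 13.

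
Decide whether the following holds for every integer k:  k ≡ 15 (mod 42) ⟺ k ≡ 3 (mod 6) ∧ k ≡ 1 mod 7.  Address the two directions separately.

Both directions hold; the statement is true.

(⇒) Suppose k ≡ 15 (mod 42); write k = 42j + 15. Since 6 ∣ 42, reducing mod 6 gives k ≡ 15 ≡ 3 (mod 6); since 7 ∣ 42, reducing mod 7 gives k ≡ 15 ≡ 1 (mod 7).

(⇐) Conversely, if k ≡ 3 (mod 6) and k ≡ 1 (mod 7), then by the Chinese remainder theorem k ≡ 15 (mod 42). This is exactly k ≡ 15 (mod 42).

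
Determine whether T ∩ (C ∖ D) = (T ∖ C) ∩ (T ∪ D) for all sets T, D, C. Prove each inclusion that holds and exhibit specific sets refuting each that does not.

(⊆) This inclusion fails. Take T = {1}, D = ∅, C = {1}; then 1 ∈ T ∩ (C ∖ D) but 1 ∉ (T ∖ C) ∩ (T ∪ D).

(⊇) This inclusion fails. Take T = {1}, D = ∅, C = ∅; then 1 ∈ (T ∖ C) ∩ (T ∪ D) but 1 ∉ T ∩ (C ∖ D).

Both inclusions fail.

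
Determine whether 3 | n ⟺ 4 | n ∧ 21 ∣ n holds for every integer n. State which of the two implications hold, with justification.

The forward direction fails; the converse holds.

[⇒] This fails: take n = 3. Certainly 3 ∣ 3, but 4 ∤ 3.

[⇐] Suppose 4 ∣ n and 21 ∣ n. Any common multiple of 4 and 21 is a multiple of their lcm; here gcd(4, 21) = 1, so lcm(4, 21) = 4·21 = 84, so 84 ∣ n. Since 3 ∣ 84, it follows that 3 ∣ n.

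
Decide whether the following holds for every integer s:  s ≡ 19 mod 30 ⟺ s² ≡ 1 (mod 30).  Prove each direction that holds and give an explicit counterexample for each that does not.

Only the forward implication holds.

[⇒] Suppose s ≡ 19 mod 30. Write s = 30j + 19. Then (30j + 19)² = 900j² + 1140j + 361 = 30(30j² + 38j + 12) + 1, so s² ≡ 1 (mod 30).

[⇐] This fails: take s = 1. Then 1² = 1 ≡ 1 (mod 30), yet 1 ≡ 1 (mod 30), not 19.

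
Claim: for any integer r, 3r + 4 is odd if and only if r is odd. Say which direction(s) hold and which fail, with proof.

Both implications hold.

Forward direction. Suppose 3r + 4 is odd. Since 3 is odd, 3r and r have the same parity, so 3r + 4 ≡ r + 4 (mod 2). As 4 is even, 3r + 4 is odd exactly when r is odd. Thus r is odd.

Converse. Suppose r is odd; write r = 2j + 1. Then 3r + 4 = 3·(2j + 1) + 4 = 2·3j + 7, which is odd.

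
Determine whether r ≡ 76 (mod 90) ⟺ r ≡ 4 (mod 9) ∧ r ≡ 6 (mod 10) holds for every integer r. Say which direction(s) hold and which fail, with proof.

The biconditional holds.

(⇒) Suppose r ≡ 76 (mod 90); write r = 90j + 76. Since 9 ∣ 90, reducing mod 9 gives r ≡ 76 ≡ 4 (mod 9); since 10 ∣ 90, reducing mod 10 gives r ≡ 76 ≡ 6 (mod 10).

(⇐) Conversely, if r ≡ 4 (mod 9) and r ≡ 6 (mod 10), then by the Chinese remainder theorem r ≡ 76 (mod 90). This is exactly r ≡ 76 (mod 90).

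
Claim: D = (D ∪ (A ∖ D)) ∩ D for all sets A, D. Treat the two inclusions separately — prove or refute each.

(⊆) Let x ∈ D. Then either x ∈ D and x ∉ A; or x ∈ A ∩ D. In each case x ∈ (D ∪ (A ∖ D)) ∩ D, so D ⊆ (D ∪ (A ∖ D)) ∩ D.

(⊇) Let x ∈ (D ∪ (A ∖ D)) ∩ D. Then either x ∈ D and x ∉ A; or x ∈ A ∩ D. In each case x ∈ D, so (D ∪ (A ∖ D)) ∩ D ⊆ D.

Both inclusions hold.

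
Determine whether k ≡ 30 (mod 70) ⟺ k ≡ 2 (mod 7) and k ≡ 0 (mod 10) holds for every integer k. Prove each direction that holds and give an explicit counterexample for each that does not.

(→) Suppose k ≡ 30 (mod 70); write k = 70j + 30. Since 7 ∣ 70, reducing mod 7 gives k ≡ 30 ≡ 2 (mod 7); since 10 ∣ 70, reducing mod 10 gives k ≡ 30 ≡ 0 (mod 10).

(←) Conversely, if k ≡ 2 (mod 7) and k ≡ 0 (mod 10), then by the Chinese remainder theorem k ≡ 30 (mod 70). This is exactly k ≡ 30 (mod 70).

The biconditional holds.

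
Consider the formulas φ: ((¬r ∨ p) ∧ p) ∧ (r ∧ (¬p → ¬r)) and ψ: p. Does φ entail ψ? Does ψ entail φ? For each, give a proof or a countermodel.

(←) This fails. Under p = T, r = F, the left side is false but the right side is true.

(→) Assume the antecedent. If p is true, p reduces to true regardless of the other variables. If p is false, the antecedent cannot hold. Either way p holds.

The forward direction holds; the converse fails.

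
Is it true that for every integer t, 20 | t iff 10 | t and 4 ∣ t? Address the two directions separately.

Both directions hold.

(→) If 20 ∣ t, write t = 20q. Since 20 = 2·10, t = 10·(2q), so 10 ∣ t; and since 20 = 5·4, t = 4·(5q), so 4 ∣ t.

(←) Suppose 10 ∣ t and 4 ∣ t. Any common multiple of 10 and 4 is a multiple of their lcm; here lcm(10, 4) = 10·4/gcd(10, 4) = 40/2 = 20, so 20 ∣ t.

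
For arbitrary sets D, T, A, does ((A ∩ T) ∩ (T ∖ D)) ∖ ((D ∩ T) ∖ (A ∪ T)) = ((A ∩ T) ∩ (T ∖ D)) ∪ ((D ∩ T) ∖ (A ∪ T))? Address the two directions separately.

Both inclusions hold; the sets are equal.

(⟸) Let x ∈ ((A ∩ T) ∩ (T ∖ D)) ∪ ((D ∩ T) ∖ (A ∪ T)). Then x ∈ T ∩ A and x ∉ D, from which x ∈ ((A ∩ T) ∩ (T ∖ D)) ∖ ((D ∩ T) ∖ (A ∪ T)).

(⟹) Let x ∈ ((A ∩ T) ∩ (T ∖ D)) ∖ ((D ∩ T) ∖ (A ∪ T)). Then x ∈ T ∩ A and x ∉ D, from which x ∈ ((A ∩ T) ∩ (T ∖ D)) ∪ ((D ∩ T) ∖ (A ∪ T)).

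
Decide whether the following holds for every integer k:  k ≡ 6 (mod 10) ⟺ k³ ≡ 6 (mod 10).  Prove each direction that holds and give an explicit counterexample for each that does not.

The biconditional holds.

Forward direction. Suppose k ≡ 6 (mod 10). Write k = 10j + 6. Then (10j + 6)³ = 1000j³ + 1800j² + 1080j + 216 = 10(100j³ + 180j² + 108j + 21) + 6, so k³ ≡ 6 (mod 10).

Converse. Suppose k³ ≡ 6 (mod 10). The only residue r in {0, …, 9} with r³ ≡ 6 (mod 10) is r = 6, so k ≡ 6 (mod 10).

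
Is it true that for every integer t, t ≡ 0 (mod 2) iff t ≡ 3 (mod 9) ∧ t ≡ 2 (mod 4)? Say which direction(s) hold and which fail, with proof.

Only the reverse direction holds.

(⇐) If t ≡ 3 (mod 9) and t ≡ 2 (mod 4), then by the Chinese remainder theorem t ≡ 30 (mod 36). Since 30 ≡ 0 (mod 2) and 2 ∣ 36, we get t ≡ 0 (mod 2).

(⇒) This fails: t = 0 gives 0 ≡ 0 (mod 2) but 0 ≡ 0 (mod 9), so the conjunction on the right does not hold.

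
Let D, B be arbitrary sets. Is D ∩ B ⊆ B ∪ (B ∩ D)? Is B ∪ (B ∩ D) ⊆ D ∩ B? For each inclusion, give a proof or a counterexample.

(⊆) holds; (⊇) fails.

(⟹) Let x ∈ D ∩ B. Then x ∈ D ∩ B, from which x ∈ B ∪ (B ∩ D).

(⟸) This inclusion fails. Take D = ∅, B = {1}; then 1 ∈ B ∪ (B ∩ D) but 1 ∉ D ∩ B.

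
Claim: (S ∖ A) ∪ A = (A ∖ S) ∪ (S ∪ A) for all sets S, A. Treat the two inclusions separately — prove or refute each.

Both inclusions hold.

(⊆) Let x ∈ (S ∖ A) ∪ A. Then either x ∈ S and x ∉ A; or x ∈ A and x ∉ S; or x ∈ S ∩ A. In each case x ∈ (A ∖ S) ∪ (S ∪ A), so (S ∖ A) ∪ A ⊆ (A ∖ S) ∪ (S ∪ A).

(⊇) Let x ∈ (A ∖ S) ∪ (S ∪ A). Then either x ∈ S and x ∉ A; or x ∈ A and x ∉ S; or x ∈ S ∩ A. In each case x ∈ (S ∖ A) ∪ A, so (A ∖ S) ∪ (S ∪ A) ⊆ (S ∖ A) ∪ A.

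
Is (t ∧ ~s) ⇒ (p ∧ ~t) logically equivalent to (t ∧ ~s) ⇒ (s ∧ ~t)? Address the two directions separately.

Equivalent; both directions hold.

(⇐) Assume the antecedent. If t is true, the antecedent forces (t = T, p = F, s = T) or (t = T, p = T, s = T), and (t ∧ ~s) ⇒ (p ∧ ~t) holds there. If t is false, (t ∧ ~s) ⇒ (p ∧ ~t) reduces to true regardless of the other variables. Either way (t ∧ ~s) ⇒ (p ∧ ~t) holds.

(⇒) Assume the antecedent. If t is true, the antecedent forces (t = T, p = F, s = T) or (t = T, p = T, s = T), and (t ∧ ~s) ⇒ (s ∧ ~t) holds there. If t is false, (t ∧ ~s) ⇒ (s ∧ ~t) reduces to true regardless of the other variables. Either way (t ∧ ~s) ⇒ (s ∧ ~t) holds.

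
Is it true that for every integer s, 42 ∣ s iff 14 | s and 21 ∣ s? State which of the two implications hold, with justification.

(⟹) If 42 ∣ s, write s = 42q. Since 42 = 3·14, s = 14·(3q), so 14 ∣ s; and since 42 = 2·21, s = 21·(2q), so 21 ∣ s.

(⟸) Suppose 14 ∣ s and 21 ∣ s. Any common multiple of 14 and 21 is a multiple of their lcm; here lcm(14, 21) = 14·21/gcd(14, 21) = 294/7 = 42, so 42 ∣ s.

Both directions hold; the statement is true.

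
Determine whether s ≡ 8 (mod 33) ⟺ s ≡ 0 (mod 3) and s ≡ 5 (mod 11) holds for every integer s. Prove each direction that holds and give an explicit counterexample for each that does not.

Neither implication holds.

(→) This fails: s = 8 gives 8 ≡ 8 (mod 33) but 8 ≡ 2 (mod 3), so the conjunction on the right does not hold.

(←) This fails: s = 27 satisfies both congruences on the right (27 ≡ 0 mod 3 and 27 ≡ 5 mod 11) yet 27 ≡ 27 (mod 33), not 8.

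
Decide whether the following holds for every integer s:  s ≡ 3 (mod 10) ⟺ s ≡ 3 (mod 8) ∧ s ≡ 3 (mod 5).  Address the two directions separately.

(⟹) This fails: s = 33 gives 33 ≡ 3 (mod 10) but 33 ≡ 1 (mod 8), so the conjunction on the right does not hold.

(⟸) Conversely, if s ≡ 3 (mod 8) and s ≡ 3 (mod 5), then by the Chinese remainder theorem s ≡ 3 (mod 40). Since 3 ≡ 3 (mod 10) and 10 ∣ 40, we get s ≡ 3 (mod 10).

Only the reverse direction holds.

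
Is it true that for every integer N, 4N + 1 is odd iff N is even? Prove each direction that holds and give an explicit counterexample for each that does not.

Not equivalent: only (⇐) holds.

[⇒] This fails: take N = 3. Then 4N + 1 = 13, which is odd, yet N = 3 is odd, not even.

[⇐] Suppose N is even. Since 4 is even, 4N is even for every N, so 4N + 1 has the same parity as 1, which is odd. Hence 4N + 1 is odd.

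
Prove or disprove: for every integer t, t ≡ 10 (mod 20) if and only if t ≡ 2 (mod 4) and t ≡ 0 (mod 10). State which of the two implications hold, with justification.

(⟹) Suppose t ≡ 10 (mod 20); write t = 20j + 10. Since 4 ∣ 20, reducing mod 4 gives t ≡ 10 ≡ 2 (mod 4); since 10 ∣ 20, reducing mod 10 gives t ≡ 10 ≡ 0 (mod 10).

(⟸) Conversely, if t ≡ 2 (mod 4) and t ≡ 0 (mod 10), then by the Chinese remainder theorem t ≡ 10 (mod 20). This is exactly t ≡ 10 (mod 20).

Both directions hold.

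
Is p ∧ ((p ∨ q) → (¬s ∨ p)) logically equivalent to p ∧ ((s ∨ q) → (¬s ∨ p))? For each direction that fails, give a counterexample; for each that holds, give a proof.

[⇒] Assume the antecedent. If p is true, p ∧ ((s ∨ q) → (¬s ∨ p)) reduces to true regardless of the other variables. If p is false, the antecedent cannot hold. Either way p ∧ ((s ∨ q) → (¬s ∨ p)) holds.

[⇐] Assume the antecedent. If p is true, p ∧ ((p ∨ q) → (¬s ∨ p)) reduces to true regardless of the other variables. If p is false, the antecedent cannot hold. Either way p ∧ ((p ∨ q) → (¬s ∨ p)) holds.

Both directions hold.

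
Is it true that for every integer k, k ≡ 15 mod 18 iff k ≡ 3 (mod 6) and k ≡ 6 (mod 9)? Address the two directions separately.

Both implications hold.

(⟸) If k ≡ 3 (mod 6) and k ≡ 6 (mod 9), then by the Chinese remainder theorem k ≡ 15 (mod 18). This is exactly k ≡ 15 (mod 18).

(⟹) Suppose k ≡ 15 (mod 18); write k = 18j + 15. Since 6 ∣ 18, reducing mod 6 gives k ≡ 15 ≡ 3 (mod 6); since 9 ∣ 18, reducing mod 9 gives k ≡ 15 ≡ 6 (mod 9).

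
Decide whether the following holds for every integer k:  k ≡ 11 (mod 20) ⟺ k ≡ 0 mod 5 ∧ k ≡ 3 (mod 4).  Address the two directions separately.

Neither implication holds.

(⇒) This fails: k = 11 gives 11 ≡ 11 (mod 20) but 11 ≡ 1 (mod 5), so the conjunction on the right does not hold.

(⇐) This fails: k = 15 satisfies both congruences on the right (15 ≡ 0 mod 5 and 15 ≡ 3 mod 4) yet 15 ≡ 15 (mod 20), not 11.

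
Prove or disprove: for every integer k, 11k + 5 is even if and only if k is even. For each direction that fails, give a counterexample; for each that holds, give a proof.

(⇒) This fails: k = 5 gives 11k + 5 = 60, which is even, but 5 is odd, not even.

(⇐) This also fails: k = 6 is even, but 11k + 5 = 71 is odd, not even.

(⇒) fails and (⇐) fails.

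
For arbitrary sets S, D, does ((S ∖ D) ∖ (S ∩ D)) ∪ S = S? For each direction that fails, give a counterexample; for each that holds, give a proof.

Both inclusions hold; the sets are equal.

(⊇) Let x ∈ S. Then either x ∈ S and x ∉ D; or x ∈ S ∩ D. In each case x ∈ ((S ∖ D) ∖ (S ∩ D)) ∪ S, so S ⊆ ((S ∖ D) ∖ (S ∩ D)) ∪ S.

(⊆) Let x ∈ ((S ∖ D) ∖ (S ∩ D)) ∪ S. Then either x ∈ S and x ∉ D; or x ∈ S ∩ D. In each case x ∈ S, so ((S ∖ D) ∖ (S ∩ D)) ∪ S ⊆ S.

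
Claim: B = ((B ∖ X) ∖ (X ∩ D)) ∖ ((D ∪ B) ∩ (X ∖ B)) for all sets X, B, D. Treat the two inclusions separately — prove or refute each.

Forward inclusion. This inclusion fails. Take X = {1}, B = {1}, D = ∅; then 1 ∈ B but 1 ∉ ((B ∖ X) ∖ (X ∩ D)) ∖ ((D ∪ B) ∩ (X ∖ B)).

Reverse inclusion. Let x ∈ ((B ∖ X) ∖ (X ∩ D)) ∖ ((D ∪ B) ∩ (X ∖ B)). Then either x ∈ B and x ∉ X, D; or x ∈ B ∩ D and x ∉ X. In each case x ∈ B, so ((B ∖ X) ∖ (X ∩ D)) ∖ ((D ∪ B) ∩ (X ∖ B)) ⊆ B.

(⊆) fails; (⊇) holds.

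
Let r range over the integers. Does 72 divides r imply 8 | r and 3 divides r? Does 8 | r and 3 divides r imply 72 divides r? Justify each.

Only the forward direction holds.

[⇒] If 72 ∣ r, write r = 72q. Since 72 = 9·8, r = 8·(9q), so 8 ∣ r; and since 72 = 24·3, r = 3·(24q), so 3 ∣ r.

[⇐] This fails: take r = 24. Both 8 ∣ 24 and 3 ∣ 24, yet 24 is not a multiple of 72 (since 24 = 0·72 + 24), so 72 ∤ 24.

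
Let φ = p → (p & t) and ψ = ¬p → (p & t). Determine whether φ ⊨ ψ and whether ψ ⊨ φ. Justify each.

Both directions fail.

[⇒] This fails. Under t = F, p = F, the left side is true but the right side is false.

[⇐] This fails. Under t = F, p = T, the left side is false but the right side is true.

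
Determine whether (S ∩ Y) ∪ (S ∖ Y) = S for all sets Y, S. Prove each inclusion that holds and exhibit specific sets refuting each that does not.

(⊇) Let x ∈ S. Then either x ∈ S and x ∉ Y; or x ∈ Y ∩ S. In each case x ∈ (S ∩ Y) ∪ (S ∖ Y), so S ⊆ (S ∩ Y) ∪ (S ∖ Y).

(⊆) Let x ∈ (S ∩ Y) ∪ (S ∖ Y). Then either x ∈ S and x ∉ Y; or x ∈ Y ∩ S. In each case x ∈ S, so (S ∩ Y) ∪ (S ∖ Y) ⊆ S.

The two sets are equal.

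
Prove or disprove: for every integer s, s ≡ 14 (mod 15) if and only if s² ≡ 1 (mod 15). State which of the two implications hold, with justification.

[⇒] Suppose s ≡ 14 (mod 15). Write s = 15j + 14. Then (15j + 14)² = 225j² + 420j + 196 = 15(15j² + 28j + 13) + 1, so s² ≡ 1 (mod 15).

[⇐] This fails: take s = 1. Then 1² = 1 ≡ 1 (mod 15), yet 1 ≡ 1 (mod 15), not 14.

Only the forward direction holds.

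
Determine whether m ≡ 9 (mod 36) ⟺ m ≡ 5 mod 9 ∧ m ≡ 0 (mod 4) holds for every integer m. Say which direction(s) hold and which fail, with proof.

Forward direction. This fails: m = 9 gives 9 ≡ 9 (mod 36) but 9 ≡ 0 (mod 9), so the conjunction on the right does not hold.

Converse. This fails: m = 32 satisfies both congruences on the right (32 ≡ 5 mod 9 and 32 ≡ 0 mod 4) yet 32 ≡ 32 (mod 36), not 9.

Neither direction holds.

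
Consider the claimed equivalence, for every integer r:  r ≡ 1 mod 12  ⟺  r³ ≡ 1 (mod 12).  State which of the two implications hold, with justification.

Both directions hold.

Converse. For the converse, argue contrapositively. If r ≢ 1 (mod 12), then r is congruent to one of 0, 2, 3, 4, 5, 6, 7, 8, 9, 10, 11 modulo 12, and these give r³ ≡ 0, 8, 3, 4, 5, 0, 7, 8, 9, 4, 11 respectively — never 1.

Forward direction. Suppose r ≡ 1 mod 12. Write r = 12j + 1. Then (12j + 1)³ = 1728j³ + 432j² + 36j + 1 = 12(144j³ + 36j² + 3j) + 1, so r³ ≡ 1 (mod 12).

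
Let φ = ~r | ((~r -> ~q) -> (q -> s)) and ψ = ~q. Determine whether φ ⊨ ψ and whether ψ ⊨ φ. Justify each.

Only the converse holds.

[⇐] Assume the antecedent. If s is true, ~r | ((~r -> ~q) -> (q -> s)) reduces to true regardless of the other variables. If s is false, the antecedent forces (s = F, q = F, r = F) or (s = F, q = F, r = T), and ~r | ((~r -> ~q) -> (q -> s)) holds there. Either way ~r | ((~r -> ~q) -> (q -> s)) holds.

[⇒] This fails. Under s = F, q = T, r = F, the left side is true but the right side is false.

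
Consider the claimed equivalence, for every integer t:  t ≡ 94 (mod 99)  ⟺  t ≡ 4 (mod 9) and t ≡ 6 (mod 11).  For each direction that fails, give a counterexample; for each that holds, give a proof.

Both implications hold.

[⇒] Suppose t ≡ 94 (mod 99); write t = 99j + 94. Since 9 ∣ 99, reducing mod 9 gives t ≡ 94 ≡ 4 (mod 9); since 11 ∣ 99, reducing mod 11 gives t ≡ 94 ≡ 6 (mod 11).

[⇐] Conversely, if t ≡ 4 (mod 9) and t ≡ 6 (mod 11), then by the Chinese remainder theorem t ≡ 94 (mod 99). This is exactly t ≡ 94 (mod 99).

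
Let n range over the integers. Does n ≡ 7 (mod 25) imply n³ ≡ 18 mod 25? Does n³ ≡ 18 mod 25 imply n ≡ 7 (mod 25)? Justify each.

(←) Suppose n³ ≡ 18 (mod 25). The only residue r in {0, …, 24} with r³ ≡ 18 (mod 25) is r = 7, so n ≡ 7 (mod 25).

(→) Suppose n ≡ 7 (mod 25). Write n = 25j + 7. Then (25j + 7)³ = 15625j³ + 13125j² + 3675j + 343 = 25(625j³ + 525j² + 147j + 13) + 18, so n³ ≡ 18 (mod 25).

Equivalent; both directions hold.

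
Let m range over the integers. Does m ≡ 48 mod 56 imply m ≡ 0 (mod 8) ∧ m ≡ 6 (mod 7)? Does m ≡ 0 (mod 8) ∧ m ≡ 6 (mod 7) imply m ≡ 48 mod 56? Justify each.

The biconditional holds.

(⟸) If m ≡ 0 (mod 8) and m ≡ 6 (mod 7), then by the Chinese remainder theorem m ≡ 48 (mod 56). This is exactly m ≡ 48 (mod 56).

(⟹) Suppose m ≡ 48 (mod 56); write m = 56j + 48. Since 8 ∣ 56, reducing mod 8 gives m ≡ 48 ≡ 0 (mod 8); since 7 ∣ 56, reducing mod 7 gives m ≡ 48 ≡ 6 (mod 7).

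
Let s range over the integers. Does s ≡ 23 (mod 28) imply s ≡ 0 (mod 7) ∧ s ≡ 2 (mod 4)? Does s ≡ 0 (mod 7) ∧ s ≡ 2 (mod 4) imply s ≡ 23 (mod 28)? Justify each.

Neither implication holds.

(→) This fails: s = 23 gives 23 ≡ 23 (mod 28) but 23 ≡ 2 (mod 7), so the conjunction on the right does not hold.

(←) This fails: s = 14 satisfies both congruences on the right (14 ≡ 0 mod 7 and 14 ≡ 2 mod 4) yet 14 ≡ 14 (mod 28), not 23.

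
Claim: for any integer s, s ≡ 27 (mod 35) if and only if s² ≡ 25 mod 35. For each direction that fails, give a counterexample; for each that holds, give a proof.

Both directions fail.

(→) This fails: take s = 27. Then 27 ≡ 27 (mod 35), but 27² = 729 ≡ 29 (mod 35), not 25.

(←) This fails: take s = 5. Then 5² = 25 ≡ 25 (mod 35), yet 5 ≡ 5 (mod 35), not 27.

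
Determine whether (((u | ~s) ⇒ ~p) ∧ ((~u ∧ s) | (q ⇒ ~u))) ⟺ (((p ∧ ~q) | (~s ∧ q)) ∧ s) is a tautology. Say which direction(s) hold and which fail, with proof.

(⟹) This fails. Under p = F, s = F, u = F, q = F, the left side is true but the right side is false.

(⟸) This fails. Under p = T, s = T, u = T, q = F, the left side is false but the right side is true.

Both directions fail.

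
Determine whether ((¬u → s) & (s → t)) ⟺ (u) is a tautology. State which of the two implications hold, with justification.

(⇒) fails and (⇐) fails.

(⇒) This fails. Under t = T, s = T, u = F, the left side is true but the right side is false.

(⇐) This fails. Under t = F, s = T, u = T, the left side is false but the right side is true.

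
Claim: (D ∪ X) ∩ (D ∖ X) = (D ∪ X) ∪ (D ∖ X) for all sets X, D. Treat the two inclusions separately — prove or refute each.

Forward inclusion. Let x ∈ (D ∪ X) ∩ (D ∖ X). Then x ∈ D and x ∉ X, from which x ∈ (D ∪ X) ∪ (D ∖ X).

Reverse inclusion. This inclusion fails. Take X = {1}, D = ∅; then 1 ∈ (D ∪ X) ∪ (D ∖ X) but 1 ∉ (D ∪ X) ∩ (D ∖ X).

The sets are not equal: only the forward inclusion holds.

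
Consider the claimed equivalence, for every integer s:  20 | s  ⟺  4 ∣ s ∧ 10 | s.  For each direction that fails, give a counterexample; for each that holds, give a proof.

[⇒] If 20 ∣ s, write s = 20q. Since 20 = 5·4, s = 4·(5q), so 4 ∣ s; and since 20 = 2·10, s = 10·(2q), so 10 ∣ s.

[⇐] Suppose 4 ∣ s and 10 ∣ s. Any common multiple of 4 and 10 is a multiple of their lcm; here lcm(4, 10) = 4·10/gcd(4, 10) = 40/2 = 20, so 20 ∣ s.

Both implications hold.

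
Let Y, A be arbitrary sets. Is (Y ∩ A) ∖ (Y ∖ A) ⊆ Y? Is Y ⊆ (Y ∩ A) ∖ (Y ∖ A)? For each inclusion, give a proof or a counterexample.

The sets are not equal: only the forward inclusion holds.

(⟹) Let x ∈ (Y ∩ A) ∖ (Y ∖ A). Then x ∈ Y ∩ A, from which x ∈ Y.

(⟸) This inclusion fails. Take Y = {1}, A = ∅; then 1 ∈ Y but 1 ∉ (Y ∩ A) ∖ (Y ∖ A).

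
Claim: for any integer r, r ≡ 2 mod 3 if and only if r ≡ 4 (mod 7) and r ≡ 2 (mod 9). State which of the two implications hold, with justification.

(⇒) This fails: r = 2 gives 2 ≡ 2 (mod 3) but 2 ≡ 2 (mod 7), so the conjunction on the right does not hold.

(⇐) Conversely, if r ≡ 4 (mod 7) and r ≡ 2 (mod 9), then by the Chinese remainder theorem r ≡ 11 (mod 63). Since 11 ≡ 2 (mod 3) and 3 ∣ 63, we get r ≡ 2 (mod 3).

The forward direction fails; the converse holds.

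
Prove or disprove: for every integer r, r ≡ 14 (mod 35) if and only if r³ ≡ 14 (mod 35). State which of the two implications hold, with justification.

(⇐) Suppose r³ ≡ 14 (mod 35). The only residue r in {0, …, 34} with r³ ≡ 14 (mod 35) is r = 14, so r ≡ 14 (mod 35).

(⇒) Suppose r ≡ 14 (mod 35). Write r = 35j + 14. Then (35j + 14)³ = 42875j³ + 51450j² + 20580j + 2744 = 35(1225j³ + 1470j² + 588j + 78) + 14, so r³ ≡ 14 (mod 35).

Equivalent; both directions hold.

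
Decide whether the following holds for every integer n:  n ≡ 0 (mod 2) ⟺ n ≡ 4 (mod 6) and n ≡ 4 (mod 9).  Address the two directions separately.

(→) This fails: n = 0 gives 0 ≡ 0 (mod 2) but 0 ≡ 0 (mod 6), so the conjunction on the right does not hold.

(←) Conversely, if n ≡ 4 (mod 6) and n ≡ 4 (mod 9), then by the Chinese remainder theorem n ≡ 4 (mod 18). Since 4 ≡ 0 (mod 2) and 2 ∣ 18, we get n ≡ 0 (mod 2).

(⇒) fails; (⇐) holds.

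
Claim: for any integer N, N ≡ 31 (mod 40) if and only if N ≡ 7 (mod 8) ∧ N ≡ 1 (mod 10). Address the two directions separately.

(→) Suppose N ≡ 31 (mod 40); write N = 40j + 31. Since 8 ∣ 40, reducing mod 8 gives N ≡ 31 ≡ 7 (mod 8); since 10 ∣ 40, reducing mod 10 gives N ≡ 31 ≡ 1 (mod 10).

(←) Conversely, if N ≡ 7 (mod 8) and N ≡ 1 (mod 10), then by the Chinese remainder theorem N ≡ 31 (mod 40). This is exactly N ≡ 31 (mod 40).

Both directions hold.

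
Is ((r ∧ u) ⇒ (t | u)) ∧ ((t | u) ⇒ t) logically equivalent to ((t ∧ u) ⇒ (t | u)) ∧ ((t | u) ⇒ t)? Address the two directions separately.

Both directions hold.

(⇒) Assume the antecedent. If u is true, the antecedent forces (r = F, u = T, t = T) or (r = T, u = T, t = T), and the consequent holds there. If u is false, the consequent reduces to true regardless of the other variables. Either way the consequent holds.

(⇐) Assume the antecedent. If u is true, the antecedent forces (r = F, u = T, t = T) or (r = T, u = T, t = T), and the consequent holds there. If u is false, the consequent reduces to true regardless of the other variables. Either way the consequent holds.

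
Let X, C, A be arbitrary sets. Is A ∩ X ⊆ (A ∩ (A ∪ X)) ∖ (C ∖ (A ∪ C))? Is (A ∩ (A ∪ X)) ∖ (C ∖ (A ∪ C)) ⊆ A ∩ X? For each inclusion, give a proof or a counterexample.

The sets are not equal: only the forward inclusion holds.

(⊆) Let x ∈ A ∩ X. Then either x ∈ X ∩ A and x ∉ C; or x ∈ X ∩ C ∩ A. In each case x ∈ (A ∩ (A ∪ X)) ∖ (C ∖ (A ∪ C)), so A ∩ X ⊆ (A ∩ (A ∪ X)) ∖ (C ∖ (A ∪ C)).

(⊇) This inclusion fails. Take X = ∅, C = ∅, A = {1}; then 1 ∈ (A ∩ (A ∪ X)) ∖ (C ∖ (A ∪ C)) but 1 ∉ A ∩ X.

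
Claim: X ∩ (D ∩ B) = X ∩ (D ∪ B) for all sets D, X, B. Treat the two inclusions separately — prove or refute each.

(⟹) Let x ∈ X ∩ (D ∩ B). Then x ∈ D ∩ X ∩ B, from which x ∈ X ∩ (D ∪ B).

(⟸) This inclusion fails. Take D = {1}, X = {1}, B = ∅; then 1 ∈ X ∩ (D ∪ B) but 1 ∉ X ∩ (D ∩ B).

(⊆) holds; (⊇) fails.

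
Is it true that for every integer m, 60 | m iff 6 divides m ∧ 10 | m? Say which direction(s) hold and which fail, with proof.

(⟸) This fails: take m = 30. Both 6 ∣ 30 and 10 ∣ 30, yet 30 is not a multiple of 60 (since 30 = 0·60 + 30), so 60 ∤ 30.

(⟹) If 60 ∣ m, write m = 60q. Since 60 = 10·6, m = 6·(10q), so 6 ∣ m; and since 60 = 6·10, m = 10·(6q), so 10 ∣ m.

Only the forward implication holds.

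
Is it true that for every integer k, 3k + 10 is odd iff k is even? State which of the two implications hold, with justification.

(⇒) fails and (⇐) fails.

Forward direction. This fails: k = 1 gives 3k + 10 = 13, which is odd, but 1 is odd, not even.

Converse. This also fails: k = 4 is even, but 3k + 10 = 22 is even, not odd.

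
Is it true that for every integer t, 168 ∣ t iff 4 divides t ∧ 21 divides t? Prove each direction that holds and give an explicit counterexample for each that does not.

Not equivalent: only (⇒) holds.

Forward direction. If 168 ∣ t, write t = 168q. Since 168 = 42·4, t = 4·(42q), so 4 ∣ t; and since 168 = 8·21, t = 21·(8q), so 21 ∣ t.

Converse. This fails: take t = 84. Both 4 ∣ 84 and 21 ∣ 84, yet 84 is not a multiple of 168 (since 84 = 0·168 + 84), so 168 ∤ 84.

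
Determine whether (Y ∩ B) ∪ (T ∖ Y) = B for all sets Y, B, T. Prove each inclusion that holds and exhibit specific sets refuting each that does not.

(⊆) fails and (⊇) fails.

Forward inclusion. This inclusion fails. Take Y = ∅, B = ∅, T = {1}; then 1 ∈ (Y ∩ B) ∪ (T ∖ Y) but 1 ∉ B.

Reverse inclusion. This inclusion fails. Take Y = ∅, B = {1}, T = ∅; then 1 ∈ B but 1 ∉ (Y ∩ B) ∪ (T ∖ Y).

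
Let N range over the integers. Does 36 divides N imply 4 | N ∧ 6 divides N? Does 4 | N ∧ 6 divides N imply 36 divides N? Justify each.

Only the forward implication holds.

Forward direction. If 36 ∣ N, write N = 36q. Since 36 = 9·4, N = 4·(9q), so 4 ∣ N; and since 36 = 6·6, N = 6·(6q), so 6 ∣ N.

Converse. This fails: take N = 12. Both 4 ∣ 12 and 6 ∣ 12, yet 12 is not a multiple of 36 (since 12 = 0·36 + 12), so 36 ∤ 12.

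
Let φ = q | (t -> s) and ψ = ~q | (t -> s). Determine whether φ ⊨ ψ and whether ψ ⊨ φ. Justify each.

(→) This fails. Under s = F, q = T, t = T, the left side is true but the right side is false.

(←) This fails. Under s = F, q = F, t = T, the left side is false but the right side is true.

(⇒) fails and (⇐) fails.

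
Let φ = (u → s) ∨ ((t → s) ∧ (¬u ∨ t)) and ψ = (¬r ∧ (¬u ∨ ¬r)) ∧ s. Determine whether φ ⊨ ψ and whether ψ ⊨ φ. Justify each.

(⟹) This fails. Under u = F, s = F, t = F, r = F, the left side is true but the right side is false.

(⟸) Assume the antecedent. If u is true, the antecedent forces (u = T, s = T, t = F, r = F) or (u = T, s = T, t = T, r = F), and (u → s) ∨ ((t → s) ∧ (¬u ∨ t)) holds there. If u is false, (u → s) ∨ ((t → s) ∧ (¬u ∨ t)) reduces to true regardless of the other variables. Either way (u → s) ∨ ((t → s) ∧ (¬u ∨ t)) holds.

Not equivalent: only (⇐) holds.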